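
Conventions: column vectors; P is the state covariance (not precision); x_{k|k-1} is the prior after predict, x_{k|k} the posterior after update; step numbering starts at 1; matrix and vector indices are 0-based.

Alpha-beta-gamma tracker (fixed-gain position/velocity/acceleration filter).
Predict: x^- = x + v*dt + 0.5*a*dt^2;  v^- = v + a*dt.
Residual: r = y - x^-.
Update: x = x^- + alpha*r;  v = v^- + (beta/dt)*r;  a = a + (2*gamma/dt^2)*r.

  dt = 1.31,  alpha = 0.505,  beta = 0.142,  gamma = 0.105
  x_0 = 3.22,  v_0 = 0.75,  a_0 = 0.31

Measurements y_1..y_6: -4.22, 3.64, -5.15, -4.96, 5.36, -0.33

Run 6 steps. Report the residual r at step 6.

resid = 4.2434

step 1: x_pred=4.4685  r=-8.6885  x^+=0.0808  v^+=0.2143  a^+=-0.7532
step 2: x_pred=-0.2848  r=3.9248  x^+=1.6972  v^+=-0.3470  a^+=-0.2729
step 3: x_pred=1.0085  r=-6.1585  x^+=-2.1015  v^+=-1.3721  a^+=-1.0266
step 4: x_pred=-4.7798  r=-0.1802  x^+=-4.8708  v^+=-2.7364  a^+=-1.0486
step 5: x_pred=-9.3553  r=14.7153  x^+=-1.9241  v^+=-2.5150  a^+=0.7521
step 6: x_pred=-4.5734  r=4.2434  x^+=-2.4305  v^+=-1.0698  a^+=1.2714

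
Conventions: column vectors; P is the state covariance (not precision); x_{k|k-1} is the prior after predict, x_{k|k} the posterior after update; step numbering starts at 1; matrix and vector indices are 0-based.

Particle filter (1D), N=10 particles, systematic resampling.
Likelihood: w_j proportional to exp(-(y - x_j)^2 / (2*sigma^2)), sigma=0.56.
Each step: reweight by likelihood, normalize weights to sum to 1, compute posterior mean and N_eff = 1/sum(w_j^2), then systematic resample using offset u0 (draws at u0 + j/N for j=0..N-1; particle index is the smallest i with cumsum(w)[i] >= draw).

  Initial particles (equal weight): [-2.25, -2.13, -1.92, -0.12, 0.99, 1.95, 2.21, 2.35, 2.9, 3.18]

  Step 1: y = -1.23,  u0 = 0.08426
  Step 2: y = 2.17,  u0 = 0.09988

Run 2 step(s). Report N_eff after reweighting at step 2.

step 1: w=[0.1773, 0.2559, 0.4359, 0.1306, 0.0004, 0.0000, 0.0000, 0.0000, 0.0000, 0.0000]  mean=-1.7962  Neff=3.2900  idx=[0, 1, 1, 1, 2, 2, 2, 2, 3, 3]
step 2: w=[0.0000, 0.0000, 0.0000, 0.0000, 0.0000, 0.0000, 0.0000, 0.0000, 0.5000, 0.5000]  mean=-0.1200  Neff=2.0000  idx=[8, 8, 8, 8, 8, 9, 9, 9, 9, 9]

N_eff = 2.0000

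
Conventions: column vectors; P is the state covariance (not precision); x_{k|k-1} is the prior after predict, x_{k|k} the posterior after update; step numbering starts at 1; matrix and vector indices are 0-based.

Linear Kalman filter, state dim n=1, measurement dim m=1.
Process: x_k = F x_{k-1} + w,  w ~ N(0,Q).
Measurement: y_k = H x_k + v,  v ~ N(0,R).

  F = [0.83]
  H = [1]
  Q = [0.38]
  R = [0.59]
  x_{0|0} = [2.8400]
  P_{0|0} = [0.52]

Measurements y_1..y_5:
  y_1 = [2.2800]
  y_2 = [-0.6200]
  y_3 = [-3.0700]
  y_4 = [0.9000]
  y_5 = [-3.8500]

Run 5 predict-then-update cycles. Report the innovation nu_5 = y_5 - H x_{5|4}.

innov = [-3.7823]

step 1: x^-=[2.3572]  P^-=[0.7382]  S=[1.3282]  K=[0.5558]  nu=[-0.0772]  x^+=[2.3143]  P^+=[0.3279]
step 2: x^-=[1.9209]  P^-=[0.6059]  S=[1.1959]  K=[0.5066]  nu=[-2.5409]  x^+=[0.6335]  P^+=[0.2989]
step 3: x^-=[0.5258]  P^-=[0.5859]  S=[1.1759]  K=[0.4983]  nu=[-3.5958]  x^+=[-1.2659]  P^+=[0.2940]
step 4: x^-=[-1.0507]  P^-=[0.5825]  S=[1.1725]  K=[0.4968]  nu=[1.9507]  x^+=[-0.0816]  P^+=[0.2931]
step 5: x^-=[-0.0677]  P^-=[0.5819]  S=[1.1719]  K=[0.4966]  nu=[-3.7823]  x^+=[-1.9458]  P^+=[0.2930]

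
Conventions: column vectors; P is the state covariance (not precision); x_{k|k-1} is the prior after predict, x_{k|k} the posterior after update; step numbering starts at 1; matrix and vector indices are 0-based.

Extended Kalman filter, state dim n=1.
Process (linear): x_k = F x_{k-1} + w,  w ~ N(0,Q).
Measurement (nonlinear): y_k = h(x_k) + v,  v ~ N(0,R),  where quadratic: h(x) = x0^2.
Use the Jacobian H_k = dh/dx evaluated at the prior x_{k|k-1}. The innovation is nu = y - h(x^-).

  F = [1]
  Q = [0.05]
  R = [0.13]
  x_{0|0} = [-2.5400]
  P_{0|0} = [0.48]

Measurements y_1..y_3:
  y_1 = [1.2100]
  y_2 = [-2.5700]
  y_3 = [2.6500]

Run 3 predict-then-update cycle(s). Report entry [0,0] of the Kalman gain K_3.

step 1: x^-=[-2.5400]  P^-=[0.5300]  H_jac=[-5.0800]  S=[13.8074]  K=[-0.1950]  nu=[-5.2416]  x^+=[-1.5179]  P^+=[0.0050]
step 2: x^-=[-1.5179]  P^-=[0.0550]  H_jac=[-3.0358]  S=[0.6368]  K=[-0.2622]  nu=[-4.8740]  x^+=[-0.2402]  P^+=[0.0112]
step 3: x^-=[-0.2402]  P^-=[0.0612]  H_jac=[-0.4803]  S=[0.1441]  K=[-0.2040]  nu=[2.5923]  x^+=[-0.7691]  P^+=[0.0552]

K[0,0] = -0.2040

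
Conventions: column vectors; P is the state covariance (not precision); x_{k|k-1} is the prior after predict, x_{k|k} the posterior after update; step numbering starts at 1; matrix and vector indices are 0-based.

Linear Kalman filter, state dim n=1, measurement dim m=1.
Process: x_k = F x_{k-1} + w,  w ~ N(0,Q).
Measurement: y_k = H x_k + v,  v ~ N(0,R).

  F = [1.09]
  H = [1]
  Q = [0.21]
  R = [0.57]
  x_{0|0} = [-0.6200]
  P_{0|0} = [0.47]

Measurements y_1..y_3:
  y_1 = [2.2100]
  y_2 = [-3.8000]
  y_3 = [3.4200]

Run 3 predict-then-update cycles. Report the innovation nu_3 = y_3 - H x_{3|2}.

step 1: x^-=[-0.6758]  P^-=[0.7684]  S=[1.3384]  K=[0.5741]  nu=[2.8858]  x^+=[0.9810]  P^+=[0.3272]
step 2: x^-=[1.0693]  P^-=[0.5988]  S=[1.1688]  K=[0.5123]  nu=[-4.8693]  x^+=[-1.4254]  P^+=[0.2920]
step 3: x^-=[-1.5536]  P^-=[0.5570]  S=[1.1270]  K=[0.4942]  nu=[4.9736]  x^+=[0.9044]  P^+=[0.2817]

innov = [4.9736]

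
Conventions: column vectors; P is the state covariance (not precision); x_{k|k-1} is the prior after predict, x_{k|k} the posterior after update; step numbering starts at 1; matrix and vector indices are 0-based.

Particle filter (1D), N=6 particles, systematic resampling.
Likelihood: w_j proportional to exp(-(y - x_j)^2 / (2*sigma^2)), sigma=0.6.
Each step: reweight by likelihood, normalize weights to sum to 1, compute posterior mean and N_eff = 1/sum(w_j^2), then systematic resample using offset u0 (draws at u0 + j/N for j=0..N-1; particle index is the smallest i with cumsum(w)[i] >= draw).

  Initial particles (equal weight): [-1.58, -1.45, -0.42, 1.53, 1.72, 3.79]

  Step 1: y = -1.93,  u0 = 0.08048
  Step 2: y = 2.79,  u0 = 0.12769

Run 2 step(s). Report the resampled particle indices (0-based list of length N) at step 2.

step 1: w=[0.5233, 0.4505, 0.0261, 0.0000, 0.0000, 0.0000]  mean=-1.4911  Neff=2.0941  idx=[0, 0, 0, 1, 1, 1]
step 2: w=[0.0581, 0.0581, 0.0581, 0.2752, 0.2752, 0.2752]  mean=-1.4727  Neff=4.2135  idx=[2, 3, 4, 4, 5, 5]

resampled_idx = [2, 3, 4, 4, 5, 5]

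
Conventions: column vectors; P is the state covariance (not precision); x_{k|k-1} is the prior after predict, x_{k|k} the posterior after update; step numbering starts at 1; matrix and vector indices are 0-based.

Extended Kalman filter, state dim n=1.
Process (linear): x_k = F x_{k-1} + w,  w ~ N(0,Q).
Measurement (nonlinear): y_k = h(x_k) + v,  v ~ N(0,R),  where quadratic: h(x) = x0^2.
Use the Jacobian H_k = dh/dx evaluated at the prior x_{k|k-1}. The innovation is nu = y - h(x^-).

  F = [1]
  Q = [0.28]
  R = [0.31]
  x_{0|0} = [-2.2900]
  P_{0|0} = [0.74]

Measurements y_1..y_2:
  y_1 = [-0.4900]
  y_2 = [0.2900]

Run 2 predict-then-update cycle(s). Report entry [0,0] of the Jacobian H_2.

H_jac[0,0] = -2.1118

step 1: x^-=[-2.2900]  P^-=[1.0200]  H_jac=[-4.5800]  S=[21.7059]  K=[-0.2152]  nu=[-5.7341]  x^+=[-1.0559]  P^+=[0.0146]
step 2: x^-=[-1.0559]  P^-=[0.2946]  H_jac=[-2.1118]  S=[1.6237]  K=[-0.3831]  nu=[-0.8249]  x^+=[-0.7399]  P^+=[0.0562]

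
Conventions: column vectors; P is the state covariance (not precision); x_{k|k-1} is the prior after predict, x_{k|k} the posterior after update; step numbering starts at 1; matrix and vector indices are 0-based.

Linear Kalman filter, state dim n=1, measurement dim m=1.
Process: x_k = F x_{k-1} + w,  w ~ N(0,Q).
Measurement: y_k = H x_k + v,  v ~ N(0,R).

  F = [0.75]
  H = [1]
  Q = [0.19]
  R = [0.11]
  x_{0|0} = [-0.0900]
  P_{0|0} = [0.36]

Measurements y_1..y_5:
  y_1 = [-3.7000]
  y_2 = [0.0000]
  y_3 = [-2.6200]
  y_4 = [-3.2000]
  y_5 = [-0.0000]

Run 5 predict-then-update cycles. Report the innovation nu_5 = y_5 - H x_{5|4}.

step 1: x^-=[-0.0675]  P^-=[0.3925]  S=[0.5025]  K=[0.7811]  nu=[-3.6325]  x^+=[-2.9048]  P^+=[0.0859]
step 2: x^-=[-2.1786]  P^-=[0.2383]  S=[0.3483]  K=[0.6842]  nu=[2.1786]  x^+=[-0.6880]  P^+=[0.0753]
step 3: x^-=[-0.5160]  P^-=[0.2323]  S=[0.3423]  K=[0.6787]  nu=[-2.1040]  x^+=[-1.9439]  P^+=[0.0747]
step 4: x^-=[-1.4580]  P^-=[0.2320]  S=[0.3420]  K=[0.6784]  nu=[-1.7420]  x^+=[-2.6397]  P^+=[0.0746]
step 5: x^-=[-1.9798]  P^-=[0.2320]  S=[0.3420]  K=[0.6783]  nu=[1.9798]  x^+=[-0.6368]  P^+=[0.0746]

innov = [1.9798]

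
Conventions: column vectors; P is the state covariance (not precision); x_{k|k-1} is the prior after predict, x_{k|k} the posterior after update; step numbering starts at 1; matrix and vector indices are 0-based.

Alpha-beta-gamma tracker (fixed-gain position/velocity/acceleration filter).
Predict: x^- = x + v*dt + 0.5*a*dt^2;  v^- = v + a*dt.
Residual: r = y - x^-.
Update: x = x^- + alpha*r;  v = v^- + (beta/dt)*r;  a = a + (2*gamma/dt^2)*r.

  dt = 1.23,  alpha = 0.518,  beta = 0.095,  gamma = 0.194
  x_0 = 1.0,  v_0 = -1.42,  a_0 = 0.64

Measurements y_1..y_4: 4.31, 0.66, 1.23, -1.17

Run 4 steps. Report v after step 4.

v_post = 2.6000

step 1: x_pred=-0.2625  r=4.5725  x^+=2.1061  v^+=-0.2796  a^+=1.8127
step 2: x_pred=3.1333  r=-2.4733  x^+=1.8521  v^+=1.7589  a^+=1.1784
step 3: x_pred=4.9069  r=-3.6769  x^+=3.0023  v^+=2.9243  a^+=0.2354
step 4: x_pred=6.7772  r=-7.9472  x^+=2.6606  v^+=2.6000  a^+=-1.8028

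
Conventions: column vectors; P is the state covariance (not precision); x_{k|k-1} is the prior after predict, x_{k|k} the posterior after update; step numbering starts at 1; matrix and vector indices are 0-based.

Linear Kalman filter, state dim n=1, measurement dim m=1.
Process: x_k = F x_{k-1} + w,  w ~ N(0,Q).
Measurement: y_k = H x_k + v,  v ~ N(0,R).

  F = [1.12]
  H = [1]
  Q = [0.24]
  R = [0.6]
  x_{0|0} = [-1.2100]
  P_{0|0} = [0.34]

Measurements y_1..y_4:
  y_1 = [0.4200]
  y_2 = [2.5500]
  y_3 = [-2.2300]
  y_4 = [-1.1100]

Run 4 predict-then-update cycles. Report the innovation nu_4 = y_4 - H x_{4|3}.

innov = [-0.4978]

step 1: x^-=[-1.3552]  P^-=[0.6665]  S=[1.2665]  K=[0.5263]  nu=[1.7752]  x^+=[-0.4210]  P^+=[0.3158]
step 2: x^-=[-0.4715]  P^-=[0.6361]  S=[1.2361]  K=[0.5146]  nu=[3.0215]  x^+=[1.0833]  P^+=[0.3088]
step 3: x^-=[1.2133]  P^-=[0.6273]  S=[1.2273]  K=[0.5111]  nu=[-3.4433]  x^+=[-0.5466]  P^+=[0.3067]
step 4: x^-=[-0.6122]  P^-=[0.6247]  S=[1.2247]  K=[0.5101]  nu=[-0.4978]  x^+=[-0.8661]  P^+=[0.3060]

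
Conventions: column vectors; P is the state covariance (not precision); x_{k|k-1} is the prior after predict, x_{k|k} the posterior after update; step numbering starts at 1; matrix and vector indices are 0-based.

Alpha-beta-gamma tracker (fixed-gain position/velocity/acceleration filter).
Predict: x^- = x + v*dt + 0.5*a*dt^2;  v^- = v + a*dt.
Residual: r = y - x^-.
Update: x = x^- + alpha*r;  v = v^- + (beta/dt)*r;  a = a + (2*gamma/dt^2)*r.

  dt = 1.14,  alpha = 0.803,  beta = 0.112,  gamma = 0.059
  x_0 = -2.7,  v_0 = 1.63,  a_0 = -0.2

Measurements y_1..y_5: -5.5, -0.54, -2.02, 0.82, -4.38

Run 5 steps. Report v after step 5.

v_post = -0.7312

step 1: x_pred=-0.9718  r=-4.5282  x^+=-4.6079  v^+=0.9571  a^+=-0.6112
step 2: x_pred=-3.9139  r=3.3739  x^+=-1.2047  v^+=0.5919  a^+=-0.3048
step 3: x_pred=-0.7280  r=-1.2920  x^+=-1.7655  v^+=0.1175  a^+=-0.4221
step 4: x_pred=-1.9059  r=2.7259  x^+=0.2830  v^+=-0.0959  a^+=-0.1746
step 5: x_pred=0.0602  r=-4.4402  x^+=-3.5053  v^+=-0.7312  a^+=-0.5778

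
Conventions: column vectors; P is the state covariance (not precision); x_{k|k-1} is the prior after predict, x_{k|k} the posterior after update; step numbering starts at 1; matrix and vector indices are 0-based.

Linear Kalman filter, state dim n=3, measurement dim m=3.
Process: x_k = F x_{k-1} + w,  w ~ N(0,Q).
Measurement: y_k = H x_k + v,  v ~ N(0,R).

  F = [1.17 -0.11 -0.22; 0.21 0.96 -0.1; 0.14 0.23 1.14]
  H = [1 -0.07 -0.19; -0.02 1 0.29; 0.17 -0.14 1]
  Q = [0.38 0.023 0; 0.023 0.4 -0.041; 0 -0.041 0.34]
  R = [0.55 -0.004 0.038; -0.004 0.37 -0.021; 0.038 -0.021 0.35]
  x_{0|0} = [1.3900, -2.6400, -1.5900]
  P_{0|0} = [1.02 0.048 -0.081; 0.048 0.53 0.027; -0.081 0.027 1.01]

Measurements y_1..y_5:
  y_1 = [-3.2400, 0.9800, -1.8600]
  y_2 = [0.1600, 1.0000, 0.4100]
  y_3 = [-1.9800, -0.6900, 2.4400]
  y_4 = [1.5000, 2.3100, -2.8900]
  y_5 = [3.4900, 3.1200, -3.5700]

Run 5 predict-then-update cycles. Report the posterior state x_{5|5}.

step 1: x^-=[2.2665, -2.0835, -2.2252]  P^-=[1.8622 0.3005 -0.1978; 0.3005 0.9611 0.0103; -0.1978 0.0103 1.6920]  S=[2.5114 0.0389 -0.1949; 0.0389 1.4704 0.3848; -0.1949 0.3848 2.0302]  K=[0.7538 0.0960 0.0920; 0.0689 0.6918 -0.1605; -0.1492 0.1447 0.7744]  nu=[-6.0751, 3.7541, -0.3118]  x^+=[-1.9809, 0.1449, -1.0172]  P^+=[0.4193 0.0409 -0.0067; 0.0409 0.2706 -0.0372; -0.0067 -0.0372 0.2583]
step 2: x^-=[-2.1098, -0.1751, -1.4036]  P^-=[0.9608 0.1567 0.0052; 0.1567 0.6944 -0.0322; 0.0052 -0.0322 0.6792]  S=[1.5140 0.0559 0.0617; 0.0559 1.0969 0.0718; 0.0617 0.0718 1.0739]  K=[0.6196 0.0889 0.0950; 0.0580 0.6280 -0.1410; -0.1105 0.1141 0.6362]  nu=[1.9908, 1.5400, 2.1478]  x^+=[-0.5355, 0.6044, -0.0814]  P^+=[0.3467 0.0351 0.0009; 0.0351 0.2451 -0.0320; 0.0009 -0.0320 0.2114]
step 3: x^-=[-0.6751, 0.4759, -0.0288]  P^-=[0.8567 0.1318 0.0133; 0.1318 0.6635 -0.0285; 0.0133 -0.0285 0.6203]  S=[1.4081 0.0401 0.0663; 0.0401 1.0641 0.0589; 0.0663 0.0589 1.0143]  K=[0.5932 0.0838 0.0948; 0.0533 0.6189 -0.1370; -0.1052 0.1118 0.6181]  nu=[-1.2771, -1.1711, 2.6502]  x^+=[-1.2795, -0.6800, 1.6127]  P^+=[0.3322 0.0327 0.0021; 0.0327 0.2412 -0.0307; 0.0021 -0.0307 0.2053]
step 4: x^-=[-1.7770, -1.0828, 1.5030]  P^-=[0.8367 0.1254 0.0132; 0.1254 0.6580 -0.0279; 0.0132 -0.0279 0.6128]  S=[1.3887 0.0348 0.0652; 0.0348 1.0585 0.0571; 0.0652 0.0571 1.0062]  K=[0.5879 0.0819 0.0943; 0.0519 0.6173 -0.1364; -0.1046 0.1116 0.6156]  nu=[3.4868, 2.9214, -4.2425]  x^+=[0.1120, 1.4802, -1.1475]  P^+=[0.3292 0.0319 0.0021; 0.0319 0.2405 -0.0305; 0.0021 -0.0305 0.2045]
step 5: x^-=[0.2207, 1.5593, -0.9520]  P^-=[0.8327 0.1239 0.0128; 0.1239 0.6569 -0.0279; 0.0128 -0.0279 0.6117]  S=[1.3851 0.0333 0.0645; 0.0333 1.0574 0.0566; 0.0645 0.0566 1.0049]  K=[0.5868 0.0814 0.0941; 0.0516 0.6169 -0.1364; -0.1046 0.1115 0.6152]  nu=[3.1976, 1.8412, -2.4372]  x^+=[2.0178, 3.1925, -2.5806]  P^+=[0.3286 0.0318 0.0021; 0.0318 0.2404 -0.0305; 0.0021 -0.0305 0.2044]

x_post = [2.0178, 3.1925, -2.5806]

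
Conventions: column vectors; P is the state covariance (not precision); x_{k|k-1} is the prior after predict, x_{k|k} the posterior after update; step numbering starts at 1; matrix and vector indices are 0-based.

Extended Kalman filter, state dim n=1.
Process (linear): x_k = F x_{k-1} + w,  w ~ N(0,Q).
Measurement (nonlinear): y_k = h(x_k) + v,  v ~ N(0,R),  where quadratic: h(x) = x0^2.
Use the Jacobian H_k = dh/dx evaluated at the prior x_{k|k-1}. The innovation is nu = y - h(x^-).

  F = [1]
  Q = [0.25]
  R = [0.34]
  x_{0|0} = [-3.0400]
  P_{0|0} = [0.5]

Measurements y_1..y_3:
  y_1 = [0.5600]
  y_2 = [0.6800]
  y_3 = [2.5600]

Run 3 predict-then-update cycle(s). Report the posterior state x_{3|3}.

x_post = [-1.5907]

step 1: x^-=[-3.0400]  P^-=[0.7500]  H_jac=[-6.0800]  S=[28.0648]  K=[-0.1625]  nu=[-8.6816]  x^+=[-1.6294]  P^+=[0.0091]
step 2: x^-=[-1.6294]  P^-=[0.2591]  H_jac=[-3.2588]  S=[3.0915]  K=[-0.2731]  nu=[-1.9750]  x^+=[-1.0900]  P^+=[0.0285]
step 3: x^-=[-1.0900]  P^-=[0.2785]  H_jac=[-2.1800]  S=[1.6636]  K=[-0.3650]  nu=[1.3719]  x^+=[-1.5907]  P^+=[0.0569]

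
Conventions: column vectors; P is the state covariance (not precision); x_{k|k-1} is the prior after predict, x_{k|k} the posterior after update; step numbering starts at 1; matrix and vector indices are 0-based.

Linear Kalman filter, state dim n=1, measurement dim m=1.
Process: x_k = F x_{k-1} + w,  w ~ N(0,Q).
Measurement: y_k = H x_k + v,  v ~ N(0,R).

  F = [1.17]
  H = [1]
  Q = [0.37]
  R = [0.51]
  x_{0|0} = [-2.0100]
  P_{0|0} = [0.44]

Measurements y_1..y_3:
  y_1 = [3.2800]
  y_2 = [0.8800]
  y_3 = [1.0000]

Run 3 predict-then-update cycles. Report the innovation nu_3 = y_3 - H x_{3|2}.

step 1: x^-=[-2.3517]  P^-=[0.9723]  S=[1.4823]  K=[0.6559]  nu=[5.6317]  x^+=[1.3424]  P^+=[0.3345]
step 2: x^-=[1.5706]  P^-=[0.8279]  S=[1.3379]  K=[0.6188]  nu=[-0.6906]  x^+=[1.1432]  P^+=[0.3156]
step 3: x^-=[1.3376]  P^-=[0.8020]  S=[1.3120]  K=[0.6113]  nu=[-0.3376]  x^+=[1.1312]  P^+=[0.3118]

innov = [-0.3376]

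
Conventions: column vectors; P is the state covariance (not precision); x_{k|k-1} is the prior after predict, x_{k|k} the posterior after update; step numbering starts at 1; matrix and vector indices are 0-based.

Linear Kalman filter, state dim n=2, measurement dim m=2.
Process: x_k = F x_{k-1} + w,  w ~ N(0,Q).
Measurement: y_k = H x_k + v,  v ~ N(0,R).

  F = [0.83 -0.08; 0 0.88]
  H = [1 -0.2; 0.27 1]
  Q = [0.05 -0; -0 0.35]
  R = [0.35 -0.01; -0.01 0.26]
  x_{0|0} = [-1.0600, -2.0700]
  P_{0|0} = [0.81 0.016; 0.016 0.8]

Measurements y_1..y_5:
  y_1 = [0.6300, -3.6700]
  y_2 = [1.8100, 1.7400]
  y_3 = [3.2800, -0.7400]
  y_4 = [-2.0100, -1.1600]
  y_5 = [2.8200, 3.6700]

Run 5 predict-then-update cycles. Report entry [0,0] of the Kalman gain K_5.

K[0,0] = 0.2478

step 1: x^-=[-0.7142, -1.8216]  P^-=[0.6110 -0.0446; -0.0446 0.9695]  S=[1.0176 -0.0812; -0.0812 1.2500]  K=[0.6201 0.1365; -0.1742 0.7547]  nu=[0.9799, -1.6556]  x^+=[-0.3326, -3.2417]  P^+=[0.2102 -0.0274; -0.0274 0.2054]
step 2: x^-=[-0.0168, -2.8527]  P^-=[0.1997 -0.0345; -0.0345 0.5090]  S=[0.5839 -0.0905; -0.0905 0.7650]  K=[0.3645 0.0685; -0.1347 0.6373]  nu=[1.2562, 4.5973]  x^+=[0.7562, -0.0919]  P^+=[0.1231 -0.0191; -0.0191 0.1722]
step 3: x^-=[0.6350, -0.0809]  P^-=[0.1384 -0.0260; -0.0260 0.4834]  S=[0.5182 -0.0939; -0.0939 0.7394]  K=[0.2866 0.0517; -0.1229 0.6286]  nu=[2.6288, -0.8306]  x^+=[1.3454, -0.9260]  P^+=[0.0967 -0.0155; -0.0155 0.1689]
step 4: x^-=[1.1908, -0.8149]  P^-=[0.1197 -0.0232; -0.0232 0.4808]  S=[0.4983 -0.0958; -0.0958 0.7370]  K=[0.2585 0.0460; -0.1188 0.6284]  nu=[-3.3637, -0.6666]  x^+=[0.2907, -0.8343]  P^+=[0.0872 -0.0142; -0.0142 0.1684]
step 5: x^-=[0.3080, -0.7342]  P^-=[0.1130 -0.0222; -0.0222 0.4804]  S=[0.4911 -0.0966; -0.0966 0.7367]  K=[0.2478 0.0438; -0.1172 0.6286]  nu=[2.3652, 4.3210]  x^+=[1.0831, 1.7049]  P^+=[0.0835 -0.0137; -0.0137 0.1683]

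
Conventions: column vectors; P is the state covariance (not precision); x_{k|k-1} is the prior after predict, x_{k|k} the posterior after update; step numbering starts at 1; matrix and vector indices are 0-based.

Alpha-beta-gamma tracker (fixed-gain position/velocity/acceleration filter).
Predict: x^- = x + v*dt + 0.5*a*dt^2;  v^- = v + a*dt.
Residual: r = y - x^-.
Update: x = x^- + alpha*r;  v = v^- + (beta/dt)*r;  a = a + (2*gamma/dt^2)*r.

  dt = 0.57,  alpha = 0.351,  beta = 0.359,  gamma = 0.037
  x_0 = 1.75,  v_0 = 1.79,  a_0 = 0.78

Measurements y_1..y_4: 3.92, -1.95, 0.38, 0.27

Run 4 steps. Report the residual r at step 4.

step 1: x_pred=2.8970  r=1.0230  x^+=3.2561  v^+=2.8789  a^+=1.0130
step 2: x_pred=5.0616  r=-7.0116  x^+=2.6005  v^+=-0.9598  a^+=-0.5840
step 3: x_pred=1.9586  r=-1.5786  x^+=1.4045  v^+=-2.2869  a^+=-0.9435
step 4: x_pred=-0.0523  r=0.3223  x^+=0.0608  v^+=-2.6217  a^+=-0.8701

resid = 0.3223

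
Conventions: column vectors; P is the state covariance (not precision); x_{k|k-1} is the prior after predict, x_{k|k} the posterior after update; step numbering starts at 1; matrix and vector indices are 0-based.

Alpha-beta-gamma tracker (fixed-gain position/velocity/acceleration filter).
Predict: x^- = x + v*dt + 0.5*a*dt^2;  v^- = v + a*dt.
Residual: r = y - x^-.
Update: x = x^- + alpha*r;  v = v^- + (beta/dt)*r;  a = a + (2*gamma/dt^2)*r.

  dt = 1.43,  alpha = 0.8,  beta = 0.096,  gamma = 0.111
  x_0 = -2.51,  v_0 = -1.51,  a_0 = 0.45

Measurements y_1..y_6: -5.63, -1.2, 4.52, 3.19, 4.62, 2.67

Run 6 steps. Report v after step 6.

v_post = 4.7376

step 1: x_pred=-4.2092  r=-1.4208  x^+=-5.3458  v^+=-0.9619  a^+=0.2958
step 2: x_pred=-6.4189  r=5.2189  x^+=-2.2438  v^+=-0.1886  a^+=0.8623
step 3: x_pred=-1.6318  r=6.1518  x^+=3.2896  v^+=1.4575  a^+=1.5302
step 4: x_pred=6.9385  r=-3.7485  x^+=3.9397  v^+=3.3941  a^+=1.1232
step 5: x_pred=9.9417  r=-5.3217  x^+=5.6843  v^+=4.6430  a^+=0.5455
step 6: x_pred=12.8816  r=-10.2116  x^+=4.7123  v^+=4.7376  a^+=-0.5631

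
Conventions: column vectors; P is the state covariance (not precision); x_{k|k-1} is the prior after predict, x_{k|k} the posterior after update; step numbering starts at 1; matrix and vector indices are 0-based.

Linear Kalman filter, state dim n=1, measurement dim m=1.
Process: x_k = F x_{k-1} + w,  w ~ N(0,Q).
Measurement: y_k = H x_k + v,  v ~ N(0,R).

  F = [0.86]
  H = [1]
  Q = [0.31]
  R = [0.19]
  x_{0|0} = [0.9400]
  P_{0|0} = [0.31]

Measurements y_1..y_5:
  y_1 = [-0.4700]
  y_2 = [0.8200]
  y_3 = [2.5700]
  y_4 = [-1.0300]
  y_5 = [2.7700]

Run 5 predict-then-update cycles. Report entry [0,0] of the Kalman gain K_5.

K[0,0] = 0.6811

step 1: x^-=[0.8084]  P^-=[0.5393]  S=[0.7293]  K=[0.7395]  nu=[-1.2784]  x^+=[-0.1369]  P^+=[0.1405]
step 2: x^-=[-0.1178]  P^-=[0.4139]  S=[0.6039]  K=[0.6854]  nu=[0.9378]  x^+=[0.5250]  P^+=[0.1302]
step 3: x^-=[0.4515]  P^-=[0.4063]  S=[0.5963]  K=[0.6814]  nu=[2.1185]  x^+=[1.8950]  P^+=[0.1295]
step 4: x^-=[1.6297]  P^-=[0.4057]  S=[0.5957]  K=[0.6811]  nu=[-2.6597]  x^+=[-0.1818]  P^+=[0.1294]
step 5: x^-=[-0.1563]  P^-=[0.4057]  S=[0.5957]  K=[0.6811]  nu=[2.9263]  x^+=[1.8367]  P^+=[0.1294]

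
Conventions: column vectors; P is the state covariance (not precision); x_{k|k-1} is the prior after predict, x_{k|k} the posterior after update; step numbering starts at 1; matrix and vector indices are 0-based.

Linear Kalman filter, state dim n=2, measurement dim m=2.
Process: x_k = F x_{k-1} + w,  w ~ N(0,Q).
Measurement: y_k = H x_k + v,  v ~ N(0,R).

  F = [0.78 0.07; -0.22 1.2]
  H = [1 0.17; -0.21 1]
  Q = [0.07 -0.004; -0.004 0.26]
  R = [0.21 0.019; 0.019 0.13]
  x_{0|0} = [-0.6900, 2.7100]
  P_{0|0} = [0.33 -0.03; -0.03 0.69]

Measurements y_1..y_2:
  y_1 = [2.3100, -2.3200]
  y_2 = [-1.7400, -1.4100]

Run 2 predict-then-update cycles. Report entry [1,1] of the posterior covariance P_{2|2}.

P_post[1,1] = 0.1018

step 1: x^-=[-0.3485, 3.4038]  P^-=[0.2709 -0.0303; -0.0303 1.2854]  S=[0.5077 0.1514; 0.1514 1.4401]  K=[0.5590 -0.1193; 0.1065 0.8858]  nu=[2.0799, -5.7970]  x^+=[1.5057, -1.5096]  P^+=[0.1119 0.0186; 0.0186 0.1211]
step 2: x^-=[1.0687, -2.1428]  P^-=[0.1407 0.0041; 0.0041 0.4300]  S=[0.3646 0.0665; 0.0665 0.5644]  K=[0.4049 -0.0928; 0.0747 0.7514]  nu=[-2.4445, 0.9573]  x^+=[-0.0098, -1.6061]  P^+=[0.0811 0.0127; 0.0127 0.1018]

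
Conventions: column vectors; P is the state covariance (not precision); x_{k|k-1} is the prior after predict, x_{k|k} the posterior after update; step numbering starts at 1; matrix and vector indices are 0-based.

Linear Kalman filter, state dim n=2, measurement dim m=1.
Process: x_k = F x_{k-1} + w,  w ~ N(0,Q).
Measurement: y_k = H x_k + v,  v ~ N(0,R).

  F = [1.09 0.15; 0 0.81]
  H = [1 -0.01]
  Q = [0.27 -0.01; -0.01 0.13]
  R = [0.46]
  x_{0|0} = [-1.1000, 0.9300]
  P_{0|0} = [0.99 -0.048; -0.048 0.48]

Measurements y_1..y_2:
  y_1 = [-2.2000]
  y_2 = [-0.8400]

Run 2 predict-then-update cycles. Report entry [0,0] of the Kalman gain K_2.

K[0,0] = 0.6021

step 1: x^-=[-1.0595, 0.7533]  P^-=[1.4413 0.0059; 0.0059 0.4449]  S=[1.9012]  K=[0.7581; 0.0008]  nu=[-1.1330]  x^+=[-1.9184, 0.7524]  P^+=[0.3488 0.0048; 0.0048 0.4449]
step 2: x^-=[-1.9781, 0.6095]  P^-=[0.6959 0.0483; 0.0483 0.4219]  S=[1.1550]  K=[0.6021; 0.0382]  nu=[1.1442]  x^+=[-1.2892, 0.6531]  P^+=[0.2772 0.0218; 0.0218 0.4202]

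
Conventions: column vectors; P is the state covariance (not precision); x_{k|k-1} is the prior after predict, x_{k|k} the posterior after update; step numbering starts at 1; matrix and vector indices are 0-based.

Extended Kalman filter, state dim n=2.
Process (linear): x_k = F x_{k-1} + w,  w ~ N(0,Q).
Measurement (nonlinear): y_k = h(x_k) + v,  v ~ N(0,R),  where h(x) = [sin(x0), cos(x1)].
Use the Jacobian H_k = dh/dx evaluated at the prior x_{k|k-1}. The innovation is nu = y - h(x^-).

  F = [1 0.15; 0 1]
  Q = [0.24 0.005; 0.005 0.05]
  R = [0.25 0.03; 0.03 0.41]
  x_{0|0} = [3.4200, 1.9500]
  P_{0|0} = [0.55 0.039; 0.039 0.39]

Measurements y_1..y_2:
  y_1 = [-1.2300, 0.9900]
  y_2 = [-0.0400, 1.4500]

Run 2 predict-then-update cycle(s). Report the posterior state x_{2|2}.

step 1: x^-=[3.7125, 1.9500]  P^-=[0.8105 0.1025; 0.1025 0.4400]  H_jac=[-0.8414 0.0000; 0.0000 -0.9290]  S=[0.8238 0.1101; 0.1101 0.7897]  K=[-0.8271 -0.0052; -0.0362 -0.5125]  nu=[-0.6896, 1.3602]  x^+=[4.2757, 1.2778]  P^+=[0.2459 0.0290; 0.0290 0.2274]
step 2: x^-=[4.4674, 1.2778]  P^-=[0.4998 0.0681; 0.0681 0.2774]  H_jac=[-0.2425 0.0000; 0.0000 -0.9574]  S=[0.2794 0.0458; 0.0458 0.6642]  K=[-0.4225 -0.0691; 0.0065 -0.4002]  nu=[0.9301, 1.1612]  x^+=[3.9943, 0.8191]  P^+=[0.4440 0.0428; 0.0428 0.1712]

x_post = [3.9943, 0.8191]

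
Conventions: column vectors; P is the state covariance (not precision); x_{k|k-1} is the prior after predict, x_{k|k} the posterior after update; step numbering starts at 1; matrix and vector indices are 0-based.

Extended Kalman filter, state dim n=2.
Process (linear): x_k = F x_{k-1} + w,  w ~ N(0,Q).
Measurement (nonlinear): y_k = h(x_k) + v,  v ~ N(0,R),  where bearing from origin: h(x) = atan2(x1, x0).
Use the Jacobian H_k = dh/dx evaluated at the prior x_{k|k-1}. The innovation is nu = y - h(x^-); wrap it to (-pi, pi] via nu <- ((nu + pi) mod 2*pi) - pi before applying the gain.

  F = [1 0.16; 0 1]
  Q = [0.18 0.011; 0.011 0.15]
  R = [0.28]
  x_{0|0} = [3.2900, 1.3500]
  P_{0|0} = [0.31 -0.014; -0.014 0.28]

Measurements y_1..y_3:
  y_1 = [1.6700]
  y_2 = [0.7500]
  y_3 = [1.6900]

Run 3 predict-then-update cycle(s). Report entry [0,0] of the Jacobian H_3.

H_jac[0,0] = -0.1008

step 1: x^-=[3.5060, 1.3500]  P^-=[0.4927 0.0418; 0.0418 0.4300]  H_jac=[-0.0956 0.2484]  S=[0.3091]  K=[-0.1189; 0.3327]  nu=[1.3024]  x^+=[3.3512, 1.7833]  P^+=[0.4883 0.0540; 0.0540 0.3958]
step 2: x^-=[3.6365, 1.7833]  P^-=[0.6957 0.1284; 0.1284 0.5458]  H_jac=[-0.1087 0.2217]  S=[0.3089]  K=[-0.1528; 0.3466]  nu=[0.2941]  x^+=[3.5916, 1.8852]  P^+=[0.6885 0.1447; 0.1447 0.5087]
step 3: x^-=[3.8932, 1.8852]  P^-=[0.9279 0.2371; 0.2371 0.6587]  H_jac=[-0.1008 0.2081]  S=[0.3080]  K=[-0.1434; 0.3674]  nu=[1.2390]  x^+=[3.7156, 2.3405]  P^+=[0.9215 0.2533; 0.2533 0.6171]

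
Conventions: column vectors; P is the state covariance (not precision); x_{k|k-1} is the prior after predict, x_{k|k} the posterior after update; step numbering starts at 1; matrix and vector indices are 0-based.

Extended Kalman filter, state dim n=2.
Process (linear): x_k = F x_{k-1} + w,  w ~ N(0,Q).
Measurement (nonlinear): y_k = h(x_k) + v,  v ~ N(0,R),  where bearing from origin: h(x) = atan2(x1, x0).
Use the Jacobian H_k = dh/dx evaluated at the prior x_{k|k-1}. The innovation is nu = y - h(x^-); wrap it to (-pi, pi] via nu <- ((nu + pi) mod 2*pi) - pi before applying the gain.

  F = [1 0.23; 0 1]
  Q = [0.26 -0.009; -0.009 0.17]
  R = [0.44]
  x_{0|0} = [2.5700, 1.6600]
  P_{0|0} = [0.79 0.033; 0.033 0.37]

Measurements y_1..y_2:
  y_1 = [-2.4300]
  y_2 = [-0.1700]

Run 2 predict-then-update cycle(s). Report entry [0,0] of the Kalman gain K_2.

step 1: x^-=[2.9518, 1.6600]  P^-=[1.0848 0.1091; 0.1091 0.5400]  H_jac=[-0.1447 0.2574]  S=[0.4904]  K=[-0.2629; 0.2512]  nu=[-2.9423]  x^+=[3.7254, 0.9208]  P^+=[1.0509 0.1415; 0.1415 0.5091]
step 2: x^-=[3.9372, 0.9208]  P^-=[1.4029 0.2496; 0.2496 0.6791]  H_jac=[-0.0563 0.2408]  S=[0.4771]  K=[-0.0396; 0.3133]  nu=[-0.3997]  x^+=[3.9530, 0.7956]  P^+=[1.4021 0.2555; 0.2555 0.6322]

K[0,0] = -0.0396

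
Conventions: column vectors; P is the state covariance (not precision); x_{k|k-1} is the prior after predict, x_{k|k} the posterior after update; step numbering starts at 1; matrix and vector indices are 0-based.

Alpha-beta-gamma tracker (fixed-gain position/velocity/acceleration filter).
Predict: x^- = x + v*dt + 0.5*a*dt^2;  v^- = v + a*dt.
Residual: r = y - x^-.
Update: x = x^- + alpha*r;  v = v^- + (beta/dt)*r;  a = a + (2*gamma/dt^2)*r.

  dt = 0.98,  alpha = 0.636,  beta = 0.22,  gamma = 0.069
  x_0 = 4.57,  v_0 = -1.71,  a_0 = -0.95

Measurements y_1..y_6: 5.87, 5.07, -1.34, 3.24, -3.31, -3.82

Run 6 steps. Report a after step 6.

step 1: x_pred=2.4380  r=3.4320  x^+=4.6208  v^+=-1.8706  a^+=-0.4569
step 2: x_pred=2.5682  r=2.5018  x^+=4.1594  v^+=-1.7567  a^+=-0.0974
step 3: x_pred=2.3911  r=-3.7311  x^+=0.0181  v^+=-2.6897  a^+=-0.6335
step 4: x_pred=-2.9220  r=6.1620  x^+=0.9970  v^+=-1.9272  a^+=0.2519
step 5: x_pred=-0.7706  r=-2.5394  x^+=-2.3857  v^+=-2.2504  a^+=-0.1130
step 6: x_pred=-4.6453  r=0.8253  x^+=-4.1204  v^+=-2.1758  a^+=0.0056

a_post = 0.0056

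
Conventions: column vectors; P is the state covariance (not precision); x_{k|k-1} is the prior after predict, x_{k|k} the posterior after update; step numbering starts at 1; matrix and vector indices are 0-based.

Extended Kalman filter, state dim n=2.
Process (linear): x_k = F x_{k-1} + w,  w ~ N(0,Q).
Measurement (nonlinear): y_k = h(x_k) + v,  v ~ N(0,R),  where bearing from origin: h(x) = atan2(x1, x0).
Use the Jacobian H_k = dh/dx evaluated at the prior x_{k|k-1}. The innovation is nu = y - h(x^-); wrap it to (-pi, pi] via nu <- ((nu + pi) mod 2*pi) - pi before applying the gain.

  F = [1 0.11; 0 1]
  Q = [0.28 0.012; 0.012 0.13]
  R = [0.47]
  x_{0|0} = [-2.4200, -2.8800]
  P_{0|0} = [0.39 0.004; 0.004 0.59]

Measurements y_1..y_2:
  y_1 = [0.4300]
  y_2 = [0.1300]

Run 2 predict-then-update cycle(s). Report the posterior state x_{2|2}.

step 1: x^-=[-2.7368, -2.8800]  P^-=[0.6780 0.0809; 0.0809 0.7200]  H_jac=[0.1825 -0.1734]  S=[0.5091]  K=[0.2154; -0.2162]  nu=[2.7607]  x^+=[-2.1420, -3.4769]  P^+=[0.6544 0.1046; 0.1046 0.6962]
step 2: x^-=[-2.5245, -3.4769]  P^-=[0.9658 0.1932; 0.1932 0.8262]  H_jac=[0.1883 -0.1367]  S=[0.5098]  K=[0.3050; -0.1502]  nu=[2.3288]  x^+=[-1.8142, -3.8268]  P^+=[0.9184 0.2166; 0.2166 0.8147]

x_post = [-1.8142, -3.8268]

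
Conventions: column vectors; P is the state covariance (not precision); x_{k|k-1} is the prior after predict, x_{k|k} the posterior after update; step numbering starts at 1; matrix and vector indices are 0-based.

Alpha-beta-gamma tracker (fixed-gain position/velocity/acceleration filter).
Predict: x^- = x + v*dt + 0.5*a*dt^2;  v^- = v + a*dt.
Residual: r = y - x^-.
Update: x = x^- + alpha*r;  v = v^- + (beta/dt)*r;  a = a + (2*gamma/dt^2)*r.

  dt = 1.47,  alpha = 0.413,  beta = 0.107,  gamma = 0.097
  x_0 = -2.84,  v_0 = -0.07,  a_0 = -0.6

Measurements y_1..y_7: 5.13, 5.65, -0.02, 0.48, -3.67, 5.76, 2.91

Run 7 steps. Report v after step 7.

v_post = -0.4027

step 1: x_pred=-3.5912  r=8.7212  x^+=0.0107  v^+=-0.3172  a^+=0.1830
step 2: x_pred=-0.2579  r=5.9079  x^+=2.1821  v^+=0.3818  a^+=0.7134
step 3: x_pred=3.5140  r=-3.5340  x^+=2.0545  v^+=1.1732  a^+=0.3961
step 4: x_pred=4.2070  r=-3.7270  x^+=2.6678  v^+=1.4842  a^+=0.0615
step 5: x_pred=4.9159  r=-8.5859  x^+=1.3699  v^+=0.9496  a^+=-0.7093
step 6: x_pred=1.9994  r=3.7606  x^+=3.5525  v^+=0.1806  a^+=-0.3717
step 7: x_pred=3.4163  r=-0.5063  x^+=3.2072  v^+=-0.4027  a^+=-0.4172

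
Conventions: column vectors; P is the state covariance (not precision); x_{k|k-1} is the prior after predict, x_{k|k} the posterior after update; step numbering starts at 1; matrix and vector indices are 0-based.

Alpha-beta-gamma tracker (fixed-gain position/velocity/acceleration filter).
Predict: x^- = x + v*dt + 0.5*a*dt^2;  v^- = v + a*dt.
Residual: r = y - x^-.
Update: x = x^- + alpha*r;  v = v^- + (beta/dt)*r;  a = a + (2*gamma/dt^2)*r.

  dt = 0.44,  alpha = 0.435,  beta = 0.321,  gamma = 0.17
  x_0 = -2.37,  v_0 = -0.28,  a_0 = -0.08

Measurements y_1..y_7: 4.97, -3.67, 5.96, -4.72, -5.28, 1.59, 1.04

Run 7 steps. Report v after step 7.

v_post = -8.9938

step 1: x_pred=-2.5009  r=7.4709  x^+=0.7489  v^+=5.1352  a^+=13.0405
step 2: x_pred=4.2707  r=-7.9407  x^+=0.8165  v^+=5.0799  a^+=-0.9050
step 3: x_pred=2.9640  r=2.9960  x^+=4.2673  v^+=6.8674  a^+=4.3565
step 4: x_pred=7.7106  r=-12.4306  x^+=2.3033  v^+=-0.2845  a^+=-17.4742
step 5: x_pred=0.4866  r=-5.7666  x^+=-2.0219  v^+=-12.1802  a^+=-27.6015
step 6: x_pred=-10.0530  r=11.6430  x^+=-4.9883  v^+=-15.8308  a^+=-7.1542
step 7: x_pred=-12.6463  r=13.6863  x^+=-6.6928  v^+=-8.9938  a^+=16.8817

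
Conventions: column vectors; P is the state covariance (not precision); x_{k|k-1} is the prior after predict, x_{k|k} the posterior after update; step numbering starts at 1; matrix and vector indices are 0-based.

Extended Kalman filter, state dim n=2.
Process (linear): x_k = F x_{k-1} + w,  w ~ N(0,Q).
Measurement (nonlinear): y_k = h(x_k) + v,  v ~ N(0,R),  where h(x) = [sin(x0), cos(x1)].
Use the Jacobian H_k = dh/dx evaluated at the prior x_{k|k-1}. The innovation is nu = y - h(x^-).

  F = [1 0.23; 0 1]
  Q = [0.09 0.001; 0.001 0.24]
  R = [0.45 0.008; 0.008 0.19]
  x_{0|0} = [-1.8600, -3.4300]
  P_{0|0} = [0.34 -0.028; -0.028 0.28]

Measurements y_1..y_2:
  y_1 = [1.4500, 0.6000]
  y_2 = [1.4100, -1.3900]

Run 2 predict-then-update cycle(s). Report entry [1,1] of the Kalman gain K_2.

step 1: x^-=[-2.6489, -3.4300]  P^-=[0.4319 0.0374; 0.0374 0.5200]  H_jac=[-0.8811 0.0000; 0.0000 -0.2844]  S=[0.7853 0.0174; 0.0174 0.2321]  K=[-0.4844 -0.0096; -0.0279 -0.6352]  nu=[1.9230, 1.5587]  x^+=[-3.5953, -4.4738]  P^+=[0.2475 0.0200; 0.0200 0.4251]
step 2: x^-=[-4.6243, -4.4738]  P^-=[0.3692 0.1188; 0.1188 0.6651]  H_jac=[-0.0880 0.0000; 0.0000 -0.9717]  S=[0.4529 0.0182; 0.0182 0.8180]  K=[-0.0661 -0.1397; 0.0086 -0.7903]  nu=[0.4139, -1.1537]  x^+=[-4.4905, -3.5585]  P^+=[0.3509 0.0279; 0.0279 0.1545]

K[1,1] = -0.7903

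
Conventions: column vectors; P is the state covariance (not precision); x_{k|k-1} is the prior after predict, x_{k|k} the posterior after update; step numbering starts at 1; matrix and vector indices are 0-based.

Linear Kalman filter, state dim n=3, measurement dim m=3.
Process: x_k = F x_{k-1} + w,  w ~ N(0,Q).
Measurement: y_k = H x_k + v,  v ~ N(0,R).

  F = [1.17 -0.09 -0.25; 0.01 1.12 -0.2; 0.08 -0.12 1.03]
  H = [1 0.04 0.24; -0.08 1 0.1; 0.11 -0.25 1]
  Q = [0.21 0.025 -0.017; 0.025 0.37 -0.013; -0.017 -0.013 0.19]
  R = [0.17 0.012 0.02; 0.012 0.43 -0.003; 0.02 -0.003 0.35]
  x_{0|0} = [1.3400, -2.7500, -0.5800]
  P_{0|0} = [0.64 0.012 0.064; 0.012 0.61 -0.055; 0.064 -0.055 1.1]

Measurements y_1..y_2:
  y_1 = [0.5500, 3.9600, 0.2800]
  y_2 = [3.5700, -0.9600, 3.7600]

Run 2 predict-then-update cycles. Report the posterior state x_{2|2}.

step 1: x^-=[1.9603, -2.9506, -0.1602]  P^-=[1.1173 0.0410 -0.1562; 0.0410 1.2039 -0.3851; -0.1562 -0.3851 1.3938]  S=[1.2904 -0.0615 0.3027; -0.0615 1.5739 -0.5338; 0.3027 -0.5338 1.9885]  K=[0.8755 -0.0650 -0.1726; 0.0699 0.6835 -0.1699; -0.0511 0.1140 0.7791]  nu=[-1.2538, 7.0834, -0.5131]  x^+=[0.4907, 1.8902, 0.3120]  P^+=[0.1589 0.0018 -0.0597; 0.0018 0.2941 0.0132; -0.0597 0.0132 0.2812]
step 2: x^-=[0.3261, 2.0595, 0.1337]  P^-=[0.4826 0.0243 -0.1433; 0.0243 0.7445 -0.0943; -0.1433 -0.0943 0.4804]  S=[0.6128 0.0043 0.0298; 0.0043 1.1619 -0.2242; 0.0298 -0.2242 0.8971]  K=[0.7405 -0.0556 -0.1458; 0.0549 0.5996 -0.1616; -0.0799 0.0797 0.5668]  nu=[3.1295, -3.0068, 4.1053]  x^+=[2.2119, -0.2347, 1.9709]  P^+=[0.1344 0.0012 -0.0505; 0.0012 0.2583 0.0072; -0.0505 0.0072 0.2039]

x_post = [2.2119, -0.2347, 1.9709]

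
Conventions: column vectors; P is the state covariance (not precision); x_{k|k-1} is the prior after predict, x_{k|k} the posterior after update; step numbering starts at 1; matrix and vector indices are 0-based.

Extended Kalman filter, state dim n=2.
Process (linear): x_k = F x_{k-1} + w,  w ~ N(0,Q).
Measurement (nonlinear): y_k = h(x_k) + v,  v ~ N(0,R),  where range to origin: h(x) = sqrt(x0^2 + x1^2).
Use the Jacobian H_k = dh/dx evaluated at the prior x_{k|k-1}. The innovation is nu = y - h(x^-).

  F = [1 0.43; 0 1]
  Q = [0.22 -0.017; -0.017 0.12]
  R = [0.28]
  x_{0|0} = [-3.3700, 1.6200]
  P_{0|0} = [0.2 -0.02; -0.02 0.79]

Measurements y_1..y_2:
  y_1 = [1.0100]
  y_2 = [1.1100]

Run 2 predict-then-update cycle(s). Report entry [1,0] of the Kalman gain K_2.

K[1,0] = -0.0484

step 1: x^-=[-2.6734, 1.6200]  P^-=[0.5489 0.3027; 0.3027 0.9100]  H_jac=[-0.8552 0.5182]  S=[0.6575]  K=[-0.4753; 0.3235]  nu=[-2.1159]  x^+=[-1.6677, 0.9355]  P^+=[0.4003 0.4038; 0.4038 0.8412]
step 2: x^-=[-1.2654, 0.9355]  P^-=[1.1231 0.7485; 0.7485 0.9612]  H_jac=[-0.8041 0.5945]  S=[0.6303]  K=[-0.7269; -0.0484]  nu=[-0.4636]  x^+=[-0.9284, 0.9579]  P^+=[0.7901 0.7263; 0.7263 0.9597]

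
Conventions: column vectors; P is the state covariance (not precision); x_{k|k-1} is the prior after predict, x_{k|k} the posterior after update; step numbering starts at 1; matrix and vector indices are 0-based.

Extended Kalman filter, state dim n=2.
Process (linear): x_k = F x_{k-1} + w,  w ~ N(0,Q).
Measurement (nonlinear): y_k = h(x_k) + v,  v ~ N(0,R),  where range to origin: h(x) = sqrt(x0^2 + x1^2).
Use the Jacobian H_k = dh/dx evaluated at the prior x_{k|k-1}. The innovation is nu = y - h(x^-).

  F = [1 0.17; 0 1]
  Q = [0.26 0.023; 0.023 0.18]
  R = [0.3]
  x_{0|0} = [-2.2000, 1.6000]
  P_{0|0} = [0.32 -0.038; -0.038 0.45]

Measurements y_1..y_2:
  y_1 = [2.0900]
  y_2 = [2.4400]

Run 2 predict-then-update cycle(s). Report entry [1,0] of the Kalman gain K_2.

K[1,0] = 0.3218

step 1: x^-=[-1.9280, 1.6000]  P^-=[0.5801 0.0615; 0.0615 0.6300]  H_jac=[-0.7695 0.6386]  S=[0.8400]  K=[-0.4847; 0.4226]  nu=[-0.4154]  x^+=[-1.7267, 1.4244]  P^+=[0.3828 0.2336; 0.2336 0.4800]
step 2: x^-=[-1.4845, 1.4244]  P^-=[0.7360 0.3382; 0.3382 0.6600]  H_jac=[-0.7216 0.6924]  S=[0.6617]  K=[-0.4488; 0.3218]  nu=[0.3826]  x^+=[-1.6562, 1.5476]  P^+=[0.6028 0.4337; 0.4337 0.5914]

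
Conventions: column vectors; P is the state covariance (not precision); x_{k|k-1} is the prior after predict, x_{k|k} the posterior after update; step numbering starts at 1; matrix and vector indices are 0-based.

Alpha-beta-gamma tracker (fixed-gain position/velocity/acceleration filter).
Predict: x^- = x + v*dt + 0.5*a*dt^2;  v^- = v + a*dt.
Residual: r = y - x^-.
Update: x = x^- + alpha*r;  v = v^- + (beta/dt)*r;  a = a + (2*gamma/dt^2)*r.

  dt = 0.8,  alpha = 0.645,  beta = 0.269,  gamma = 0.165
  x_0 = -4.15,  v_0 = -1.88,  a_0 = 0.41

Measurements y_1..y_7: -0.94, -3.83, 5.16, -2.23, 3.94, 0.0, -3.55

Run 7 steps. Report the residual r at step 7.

step 1: x_pred=-5.5228  r=4.5828  x^+=-2.5669  v^+=-0.0110  a^+=2.7730
step 2: x_pred=-1.6884  r=-2.1416  x^+=-3.0697  v^+=1.4872  a^+=1.6687
step 3: x_pred=-1.3459  r=6.5059  x^+=2.8504  v^+=5.0098  a^+=5.0233
step 4: x_pred=8.4657  r=-10.6957  x^+=1.5670  v^+=5.4321  a^+=-0.4916
step 5: x_pred=5.7553  r=-1.8153  x^+=4.5844  v^+=4.4284  a^+=-1.4277
step 6: x_pred=7.6703  r=-7.6703  x^+=2.7229  v^+=0.7071  a^+=-5.3827
step 7: x_pred=1.5662  r=-5.1162  x^+=-1.7338  v^+=-5.3193  a^+=-8.0207

resid = -5.1162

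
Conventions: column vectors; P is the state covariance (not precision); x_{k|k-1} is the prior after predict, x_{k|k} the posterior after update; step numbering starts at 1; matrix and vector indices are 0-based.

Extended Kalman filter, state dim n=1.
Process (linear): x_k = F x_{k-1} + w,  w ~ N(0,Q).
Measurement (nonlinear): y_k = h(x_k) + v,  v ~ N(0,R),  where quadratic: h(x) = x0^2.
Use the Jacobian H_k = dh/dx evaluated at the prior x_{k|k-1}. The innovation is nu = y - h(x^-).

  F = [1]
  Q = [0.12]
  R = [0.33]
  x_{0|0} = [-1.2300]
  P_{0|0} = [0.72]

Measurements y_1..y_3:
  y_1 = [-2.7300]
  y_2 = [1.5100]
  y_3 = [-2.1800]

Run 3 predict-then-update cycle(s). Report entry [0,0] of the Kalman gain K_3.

step 1: x^-=[-1.2300]  P^-=[0.8400]  H_jac=[-2.4600]  S=[5.4133]  K=[-0.3817]  nu=[-4.2429]  x^+=[0.3896]  P^+=[0.0512]
step 2: x^-=[0.3896]  P^-=[0.1712]  H_jac=[0.7792]  S=[0.4340]  K=[0.3074]  nu=[1.3582]  x^+=[0.8072]  P^+=[0.1302]
step 3: x^-=[0.8072]  P^-=[0.2502]  H_jac=[1.6143]  S=[0.9820]  K=[0.4113]  nu=[-2.8315]  x^+=[-0.3574]  P^+=[0.0841]

K[0,0] = 0.4113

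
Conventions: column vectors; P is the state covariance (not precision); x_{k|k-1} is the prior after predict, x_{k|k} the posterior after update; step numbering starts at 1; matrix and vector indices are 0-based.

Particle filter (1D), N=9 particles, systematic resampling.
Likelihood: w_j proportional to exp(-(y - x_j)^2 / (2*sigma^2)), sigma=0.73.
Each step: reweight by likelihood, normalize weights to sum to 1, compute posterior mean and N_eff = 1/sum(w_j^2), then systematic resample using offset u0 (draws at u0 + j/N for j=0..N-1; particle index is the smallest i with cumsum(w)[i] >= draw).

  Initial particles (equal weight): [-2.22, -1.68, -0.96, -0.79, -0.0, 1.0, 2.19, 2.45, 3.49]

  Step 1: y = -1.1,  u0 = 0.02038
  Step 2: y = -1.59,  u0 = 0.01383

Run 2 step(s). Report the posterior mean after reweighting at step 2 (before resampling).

post_mean = -1.3008

step 1: w=[0.0942, 0.2230, 0.3002, 0.2794, 0.0983, 0.0049, 0.0000, 0.0000, 0.0000]  mean=-1.0879  Neff=4.2287  idx=[0, 1, 1, 2, 2, 2, 3, 3, 4]
step 2: w=[0.1162, 0.1673, 0.1673, 0.1162, 0.1162, 0.1162, 0.0925, 0.0925, 0.0157]  mean=-1.3008  Neff=7.8540  idx=[0, 1, 1, 2, 3, 4, 4, 5, 7]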